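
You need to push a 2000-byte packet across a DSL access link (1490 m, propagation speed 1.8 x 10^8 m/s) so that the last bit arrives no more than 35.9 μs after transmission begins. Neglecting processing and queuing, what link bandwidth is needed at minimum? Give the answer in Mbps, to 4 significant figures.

L = 16000 bits.
Propagation delay = 1490 / 180000000 = 8.27778 μs.
Transmission budget = 35.9 − 8.27778 = 27.6222 μs.
R ≥ L / t_tx = 16000 bits / 2.76222e-05 s = 579.2 Mbps.

579.2 Mbps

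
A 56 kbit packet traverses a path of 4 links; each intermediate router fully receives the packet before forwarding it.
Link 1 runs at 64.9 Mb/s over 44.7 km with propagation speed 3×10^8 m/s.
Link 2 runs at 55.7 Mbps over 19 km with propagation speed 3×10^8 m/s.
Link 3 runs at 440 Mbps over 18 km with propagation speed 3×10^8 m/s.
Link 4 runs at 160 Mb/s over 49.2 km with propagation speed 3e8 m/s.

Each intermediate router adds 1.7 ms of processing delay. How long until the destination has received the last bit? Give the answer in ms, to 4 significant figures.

7.882 ms

L = 56000 bits.
Transmission delays (L/R per hop): 0.862866, 1.00539, 0.127273, 0.35 ms; sum = 2.34552 ms.
Propagation delays (d/s per hop): 0.149, 0.0633333, 0.06, 0.164 ms; sum = 0.436333 ms.
Processing at 3 router(s): 3 × 1.7 ms = 5.1 ms.
End-to-end = 7.882 ms.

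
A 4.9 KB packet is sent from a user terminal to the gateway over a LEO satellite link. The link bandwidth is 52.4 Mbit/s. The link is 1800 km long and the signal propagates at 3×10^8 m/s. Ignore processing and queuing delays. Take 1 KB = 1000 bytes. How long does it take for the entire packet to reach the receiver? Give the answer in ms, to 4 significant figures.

6.748 ms

L = 39200 bits.
Transmission delay = L/R = 39200 / 52400000 = 0.748092 ms.
Propagation delay = d/s = 1800000 m / 300000000 m/s = 6 ms.
Total = 6.748 ms.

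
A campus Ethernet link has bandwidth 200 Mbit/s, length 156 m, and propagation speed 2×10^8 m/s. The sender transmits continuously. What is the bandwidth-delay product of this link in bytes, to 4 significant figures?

Propagation delay = 156 / 200000000 = 7.8e-07 s.
BDP = R × t_prop = 200000000 × 7.8e-07 = 156 bits.
In bytes: 156/8 = 19.50 bytes.

19.50 bytes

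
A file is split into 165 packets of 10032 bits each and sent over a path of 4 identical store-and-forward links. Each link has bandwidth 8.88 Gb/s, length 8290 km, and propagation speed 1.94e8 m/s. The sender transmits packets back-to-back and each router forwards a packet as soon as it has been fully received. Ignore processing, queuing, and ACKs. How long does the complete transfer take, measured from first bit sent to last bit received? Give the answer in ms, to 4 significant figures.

171.1 ms

Per-hop transmission t_tx = L/R = 10032/8880000000 = 0.00112973 ms.
Per-hop propagation t_prop = 8290000/194000000 = 42.732 ms.
Pipeline fill: first packet needs 4·t_tx to clear all hops; remaining 164 packets each add one t_tx.
Total = (4+165-1)·t_tx + 4·t_prop = 168·0.00112973 + 4·42.732 = 171.1 ms.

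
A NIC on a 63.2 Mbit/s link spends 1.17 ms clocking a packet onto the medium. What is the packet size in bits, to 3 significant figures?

L = R × t_tx = 63200000 b/s × 0.00117 s = 73944 bits.

73900 bits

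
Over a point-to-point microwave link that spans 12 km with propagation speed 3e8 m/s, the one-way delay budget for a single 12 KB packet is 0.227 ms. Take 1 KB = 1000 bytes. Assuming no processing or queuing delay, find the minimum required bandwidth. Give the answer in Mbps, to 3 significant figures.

L = 96000 bits.
Propagation delay = 12000 / 300000000 = 0.04 ms.
Transmission budget = 0.227 − 0.04 = 0.187 ms.
R ≥ L / t_tx = 96000 bits / 0.000187 s = 513 Mbps.

513 Mbps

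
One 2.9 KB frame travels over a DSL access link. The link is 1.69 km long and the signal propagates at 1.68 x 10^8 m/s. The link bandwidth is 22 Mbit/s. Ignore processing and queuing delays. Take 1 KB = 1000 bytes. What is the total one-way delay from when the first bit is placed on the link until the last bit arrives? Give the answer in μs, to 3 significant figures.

1060 μs

L = 23200 bits.
Transmission delay = L/R = 23200 / 22000000 = 1054.55 μs.
Propagation delay = d/s = 1690 m / 168000000 m/s = 10.0595 μs.
Total = 1060 μs.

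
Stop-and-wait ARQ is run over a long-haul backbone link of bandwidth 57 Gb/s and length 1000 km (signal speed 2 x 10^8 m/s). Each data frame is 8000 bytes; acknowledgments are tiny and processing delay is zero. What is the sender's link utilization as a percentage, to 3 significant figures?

0.0112 %

t_tx = L/R = 64000/57000000000 = 1.12281e-06 s.
t_prop = 1000000/200000000 = 0.005 s; RTT = 0.01 s.
Cycle = t_tx + RTT = 0.0100011 s.
Utilization = t_tx / cycle = 1.12281e-06/0.0100011 = 0.0112 %.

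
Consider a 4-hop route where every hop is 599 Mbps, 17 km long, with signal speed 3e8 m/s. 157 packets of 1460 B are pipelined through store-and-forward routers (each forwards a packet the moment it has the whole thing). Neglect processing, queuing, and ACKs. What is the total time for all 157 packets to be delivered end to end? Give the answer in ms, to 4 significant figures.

3.347 ms

Per-hop transmission t_tx = L/R = 11680/599000000 = 0.0194992 ms.
Per-hop propagation t_prop = 17000/300000000 = 0.0566667 ms.
Pipeline fill: first packet needs 4·t_tx to clear all hops; remaining 156 packets each add one t_tx.
Total = (4+157-1)·t_tx + 4·t_prop = 160·0.0194992 + 4·0.0566667 = 3.347 ms.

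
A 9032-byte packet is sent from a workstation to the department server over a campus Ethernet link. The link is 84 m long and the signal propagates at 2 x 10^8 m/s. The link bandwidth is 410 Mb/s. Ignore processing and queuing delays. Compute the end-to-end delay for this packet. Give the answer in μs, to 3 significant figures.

L = 9032 × 8 = 72256 bits.
Transmission delay = L/R = 72256 / 410000000 = 176.234 μs.
Propagation delay = d/s = 84 m / 200000000 m/s = 0.42 μs.
Total = 177 μs.

177 μs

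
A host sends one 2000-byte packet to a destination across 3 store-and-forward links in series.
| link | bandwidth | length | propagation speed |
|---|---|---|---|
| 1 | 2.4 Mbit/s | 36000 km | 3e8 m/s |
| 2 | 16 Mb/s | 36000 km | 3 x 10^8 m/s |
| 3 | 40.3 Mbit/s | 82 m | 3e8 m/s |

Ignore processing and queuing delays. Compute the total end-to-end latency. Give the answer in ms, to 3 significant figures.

248 ms

L = 2000 × 8 = 16000 bits.
Transmission delays (L/R per hop): 6.66667, 1, 0.397022 ms; sum = 8.06369 ms.
Propagation delays (d/s per hop): 120, 120, 0.000273333 ms; sum = 240 ms.
End-to-end = 248 ms.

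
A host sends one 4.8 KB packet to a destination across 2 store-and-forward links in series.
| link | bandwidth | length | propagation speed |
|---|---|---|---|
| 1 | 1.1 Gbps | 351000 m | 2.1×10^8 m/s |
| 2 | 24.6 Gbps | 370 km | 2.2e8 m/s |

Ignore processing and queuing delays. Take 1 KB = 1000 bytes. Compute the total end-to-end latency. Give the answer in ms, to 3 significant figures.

3.39 ms

L = 38400 bits.
Transmission delays (L/R per hop): 0.0349091, 0.00156098 ms; sum = 0.0364701 ms.
Propagation delays (d/s per hop): 1.67143, 1.68182 ms; sum = 3.35325 ms.
End-to-end = 3.39 ms.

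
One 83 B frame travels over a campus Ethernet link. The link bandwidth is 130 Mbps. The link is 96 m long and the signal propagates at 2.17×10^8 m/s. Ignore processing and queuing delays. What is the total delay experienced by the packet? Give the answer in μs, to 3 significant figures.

5.55 μs

L = 83 × 8 = 664 bits.
Transmission delay = L/R = 664 / 130000000 = 5.10769 μs.
Propagation delay = d/s = 96 m / 217000000 m/s = 0.442396 μs.
Total = 5.55 μs.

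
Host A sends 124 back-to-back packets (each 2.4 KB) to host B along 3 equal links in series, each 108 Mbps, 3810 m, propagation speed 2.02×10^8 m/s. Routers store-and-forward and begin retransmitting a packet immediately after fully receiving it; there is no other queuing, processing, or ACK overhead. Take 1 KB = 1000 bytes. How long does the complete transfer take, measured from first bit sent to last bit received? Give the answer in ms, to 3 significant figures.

Per-hop transmission t_tx = L/R = 19200/108000000 = 0.177778 ms.
Per-hop propagation t_prop = 3810/202000000 = 0.0188614 ms.
Pipeline fill: first packet needs 3·t_tx to clear all hops; remaining 123 packets each add one t_tx.
Total = (3+124-1)·t_tx + 3·t_prop = 126·0.177778 + 3·0.0188614 = 22.5 ms.

22.5 ms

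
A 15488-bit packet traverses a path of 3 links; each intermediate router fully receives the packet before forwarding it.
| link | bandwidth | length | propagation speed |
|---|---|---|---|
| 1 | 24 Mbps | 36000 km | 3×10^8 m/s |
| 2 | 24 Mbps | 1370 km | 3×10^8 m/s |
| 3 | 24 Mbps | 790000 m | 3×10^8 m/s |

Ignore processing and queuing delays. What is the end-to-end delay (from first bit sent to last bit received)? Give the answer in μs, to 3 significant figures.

Transmission delay per hop = L/R = 15488/24000000 = 645.333 μs; 3 hops → 1936 μs.
Propagation delays (d/s per hop): 120000, 4566.67, 2633.33 μs; sum = 127200 μs.
End-to-end = 129000 μs.

129000 μs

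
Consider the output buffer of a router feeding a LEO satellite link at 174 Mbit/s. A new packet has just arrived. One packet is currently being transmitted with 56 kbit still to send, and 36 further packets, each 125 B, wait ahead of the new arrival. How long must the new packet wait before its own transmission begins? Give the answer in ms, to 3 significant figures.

Each queued packet: L/R = 1000/174000000 = 0.00574713 ms.
36 queued → 0.206897 ms.
Plus remaining 56000 bits of current packet: 0.321839 ms.
Queuing delay = 0.529 ms.

0.529 ms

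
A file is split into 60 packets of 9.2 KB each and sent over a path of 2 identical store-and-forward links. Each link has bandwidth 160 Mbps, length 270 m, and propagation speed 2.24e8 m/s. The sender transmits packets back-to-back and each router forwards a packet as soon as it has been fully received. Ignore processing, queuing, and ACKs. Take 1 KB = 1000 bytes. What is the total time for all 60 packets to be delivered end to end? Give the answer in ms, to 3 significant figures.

Per-hop transmission t_tx = L/R = 73600/160000000 = 0.46 ms.
Per-hop propagation t_prop = 270/2.24e+08 = 0.00120536 ms.
Pipeline fill: first packet needs 2·t_tx to clear all hops; remaining 59 packets each add one t_tx.
Total = (2+60-1)·t_tx + 2·t_prop = 61·0.46 + 2·0.00120536 = 28.1 ms.

28.1 ms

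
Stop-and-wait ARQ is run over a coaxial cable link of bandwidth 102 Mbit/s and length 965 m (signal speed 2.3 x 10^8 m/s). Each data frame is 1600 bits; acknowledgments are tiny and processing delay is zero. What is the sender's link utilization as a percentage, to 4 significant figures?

t_tx = L/R = 1600/102000000 = 1.56863e-05 s.
t_prop = 965/2.3e+08 = 4.19565e-06 s; RTT = 8.3913e-06 s.
Cycle = t_tx + RTT = 2.40776e-05 s.
Utilization = t_tx / cycle = 1.56863e-05/2.40776e-05 = 65.15 %.

65.15 %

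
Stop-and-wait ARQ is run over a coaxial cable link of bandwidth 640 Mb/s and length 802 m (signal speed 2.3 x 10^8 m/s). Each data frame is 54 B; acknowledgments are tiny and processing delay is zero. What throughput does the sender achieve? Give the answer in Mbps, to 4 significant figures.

t_tx = L/R = 432/640000000 = 6.75e-07 s.
t_prop = 802/2.3e+08 = 3.48696e-06 s; RTT = 6.97391e-06 s.
Cycle = t_tx + RTT = 7.64891e-06 s.
Throughput = L / cycle = 432 / 7.64891e-06 = 56.48 Mbps.

56.48 Mbps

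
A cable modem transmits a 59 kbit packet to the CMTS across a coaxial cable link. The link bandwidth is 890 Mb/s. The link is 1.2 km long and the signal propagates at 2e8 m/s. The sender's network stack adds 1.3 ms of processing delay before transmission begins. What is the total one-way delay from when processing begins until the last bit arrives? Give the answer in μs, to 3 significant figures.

L = 59000 bits.
Transmission delay = L/R = 59000 / 890000000 = 66.2921 μs.
Propagation delay = d/s = 1200 m / 200000000 m/s = 6 μs.
Plus processing delay 1.3 ms = 1300 μs.
Total = 1370 μs.

1370 μs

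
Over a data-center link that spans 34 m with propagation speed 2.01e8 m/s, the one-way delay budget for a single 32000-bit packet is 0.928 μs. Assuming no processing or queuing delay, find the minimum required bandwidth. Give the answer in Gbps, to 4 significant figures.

42.17 Gbps

Propagation delay = 34 / 2.01e+08 = 0.169154 μs.
Transmission budget = 0.928 − 0.169154 = 0.758846 μs.
R ≥ L / t_tx = 32000 bits / 7.58846e-07 s = 42.17 Gbps.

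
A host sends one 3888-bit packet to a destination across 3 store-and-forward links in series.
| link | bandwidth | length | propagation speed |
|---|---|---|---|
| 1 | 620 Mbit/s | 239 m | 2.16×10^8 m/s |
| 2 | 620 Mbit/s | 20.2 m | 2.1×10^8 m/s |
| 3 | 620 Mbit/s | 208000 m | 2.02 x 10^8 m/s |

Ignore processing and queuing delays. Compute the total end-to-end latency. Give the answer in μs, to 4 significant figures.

1050 μs

Transmission delay per hop = L/R = 3888/620000000 = 6.27097 μs; 3 hops → 18.8129 μs.
Propagation delays (d/s per hop): 1.10648, 0.0961905, 1029.7 μs; sum = 1030.91 μs.
End-to-end = 1050 μs.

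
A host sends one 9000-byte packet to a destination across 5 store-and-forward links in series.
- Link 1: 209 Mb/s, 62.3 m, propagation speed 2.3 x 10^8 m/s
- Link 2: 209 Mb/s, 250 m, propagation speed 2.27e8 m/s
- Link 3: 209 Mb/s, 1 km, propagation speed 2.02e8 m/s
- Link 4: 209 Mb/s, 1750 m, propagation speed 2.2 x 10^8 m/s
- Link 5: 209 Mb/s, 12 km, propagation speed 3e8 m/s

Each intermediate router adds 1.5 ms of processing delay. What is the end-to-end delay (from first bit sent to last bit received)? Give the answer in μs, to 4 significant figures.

L = 9000 × 8 = 72000 bits.
Transmission delay per hop = L/R = 72000/209000000 = 344.498 μs; 5 hops → 1722.49 μs.
Propagation delays (d/s per hop): 0.27087, 1.10132, 4.9505, 7.95455, 40 μs; sum = 54.2772 μs.
Processing at 4 router(s): 4 × 1.5 ms = 6000 μs.
End-to-end = 7777 μs.

7777 μs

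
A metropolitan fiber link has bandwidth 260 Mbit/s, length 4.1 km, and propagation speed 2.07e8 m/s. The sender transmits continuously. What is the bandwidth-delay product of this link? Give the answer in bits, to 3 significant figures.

5150 bits

Propagation delay = 4100 / 2.07e+08 = 1.98068e-05 s.
BDP = R × t_prop = 260000000 × 1.98068e-05 = 5149.76 bits.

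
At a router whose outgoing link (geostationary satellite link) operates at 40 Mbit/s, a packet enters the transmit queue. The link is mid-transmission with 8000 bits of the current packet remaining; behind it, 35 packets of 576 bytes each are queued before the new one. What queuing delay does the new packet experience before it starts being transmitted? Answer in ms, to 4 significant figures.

4.232 ms

Each queued packet: L/R = 4608/40000000 = 0.1152 ms.
35 queued → 4.032 ms.
Plus remaining 8000 bits of current packet: 0.2 ms.
Queuing delay = 4.232 ms.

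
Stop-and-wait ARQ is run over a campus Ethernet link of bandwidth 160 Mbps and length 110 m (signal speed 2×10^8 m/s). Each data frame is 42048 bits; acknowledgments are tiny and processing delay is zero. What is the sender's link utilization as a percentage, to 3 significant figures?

99.6 %

t_tx = L/R = 42048/160000000 = 0.0002628 s.
t_prop = 110/200000000 = 5.5e-07 s; RTT = 1.1e-06 s.
Cycle = t_tx + RTT = 0.0002639 s.
Utilization = t_tx / cycle = 0.0002628/0.0002639 = 99.6 %.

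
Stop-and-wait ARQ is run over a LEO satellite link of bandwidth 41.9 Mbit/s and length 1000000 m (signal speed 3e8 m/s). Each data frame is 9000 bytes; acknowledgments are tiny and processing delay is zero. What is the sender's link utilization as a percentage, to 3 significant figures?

20.5 %

t_tx = L/R = 72000/41900000 = 0.00171838 s.
t_prop = 1000000/300000000 = 0.00333333 s; RTT = 0.00666667 s.
Cycle = t_tx + RTT = 0.00838504 s.
Utilization = t_tx / cycle = 0.00171838/0.00838504 = 20.5 %.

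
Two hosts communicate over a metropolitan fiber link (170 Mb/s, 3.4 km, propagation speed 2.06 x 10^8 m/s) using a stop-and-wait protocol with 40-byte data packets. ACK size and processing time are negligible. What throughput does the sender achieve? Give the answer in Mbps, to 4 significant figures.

9.171 Mbps

t_tx = L/R = 320/170000000 = 1.88235e-06 s.
t_prop = 3400/206000000 = 1.65049e-05 s; RTT = 3.30097e-05 s.
Cycle = t_tx + RTT = 3.48921e-05 s.
Throughput = L / cycle = 320 / 3.48921e-05 = 9.171 Mbps.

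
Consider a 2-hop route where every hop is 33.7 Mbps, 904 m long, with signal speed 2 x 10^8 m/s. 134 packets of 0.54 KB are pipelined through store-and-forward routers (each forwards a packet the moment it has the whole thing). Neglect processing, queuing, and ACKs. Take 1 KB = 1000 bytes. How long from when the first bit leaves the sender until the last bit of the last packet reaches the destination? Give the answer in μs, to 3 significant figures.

Per-hop transmission t_tx = L/R = 4320/33700000 = 128.19 μs.
Per-hop propagation t_prop = 904/200000000 = 4.52 μs.
Pipeline fill: first packet needs 2·t_tx to clear all hops; remaining 133 packets each add one t_tx.
Total = (2+134-1)·t_tx + 2·t_prop = 135·128.19 + 2·4.52 = 17300 μs.

17300 μs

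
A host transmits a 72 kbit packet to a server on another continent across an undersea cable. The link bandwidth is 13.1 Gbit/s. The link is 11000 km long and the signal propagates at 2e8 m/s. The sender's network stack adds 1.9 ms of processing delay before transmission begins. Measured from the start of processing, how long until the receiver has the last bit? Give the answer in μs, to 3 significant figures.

L = 72000 bits.
Transmission delay = L/R = 72000 / 13100000000 = 5.49618 μs.
Propagation delay = d/s = 11000000 m / 200000000 m/s = 55000 μs.
Plus processing delay 1.9 ms = 1900 μs.
Total = 56900 μs.

56900 μs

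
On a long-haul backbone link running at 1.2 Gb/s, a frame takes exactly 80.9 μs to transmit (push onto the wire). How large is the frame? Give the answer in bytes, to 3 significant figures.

12100 bytes

L = R × t_tx = 1200000000 b/s × 8.09e-05 s = 97080 bits.
In bytes: 97080 / 8 = 12100 bytes.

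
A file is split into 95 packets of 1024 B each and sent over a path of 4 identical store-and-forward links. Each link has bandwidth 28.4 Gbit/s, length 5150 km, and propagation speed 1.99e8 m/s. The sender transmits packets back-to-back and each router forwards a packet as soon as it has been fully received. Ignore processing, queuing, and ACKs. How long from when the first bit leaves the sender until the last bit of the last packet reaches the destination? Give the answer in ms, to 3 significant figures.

Per-hop transmission t_tx = L/R = 8192/28400000000 = 0.000288451 ms.
Per-hop propagation t_prop = 5150000/199000000 = 25.8794 ms.
Pipeline fill: first packet needs 4·t_tx to clear all hops; remaining 94 packets each add one t_tx.
Total = (4+95-1)·t_tx + 4·t_prop = 98·0.000288451 + 4·25.8794 = 104 ms.

104 ms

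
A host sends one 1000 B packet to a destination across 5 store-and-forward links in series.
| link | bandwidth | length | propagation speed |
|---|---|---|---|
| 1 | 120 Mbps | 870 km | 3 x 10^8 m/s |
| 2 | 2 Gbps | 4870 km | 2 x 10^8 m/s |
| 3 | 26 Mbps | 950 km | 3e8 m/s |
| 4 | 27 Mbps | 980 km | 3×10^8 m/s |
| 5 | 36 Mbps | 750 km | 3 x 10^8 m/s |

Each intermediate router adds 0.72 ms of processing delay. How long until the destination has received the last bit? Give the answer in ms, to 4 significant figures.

L = 1000 × 8 = 8000 bits.
Transmission delays (L/R per hop): 0.0666667, 0.004, 0.307692, 0.296296, 0.222222 ms; sum = 0.896877 ms.
Propagation delays (d/s per hop): 2.9, 24.35, 3.16667, 3.26667, 2.5 ms; sum = 36.1833 ms.
Processing at 4 router(s): 4 × 0.72 ms = 2.88 ms.
End-to-end = 39.96 ms.

39.96 ms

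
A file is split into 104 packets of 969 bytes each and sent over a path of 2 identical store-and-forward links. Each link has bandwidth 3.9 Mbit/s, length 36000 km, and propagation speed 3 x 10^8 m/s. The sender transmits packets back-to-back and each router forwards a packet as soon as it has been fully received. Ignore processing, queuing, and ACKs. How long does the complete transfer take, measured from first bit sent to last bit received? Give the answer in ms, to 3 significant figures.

449 ms

Per-hop transmission t_tx = L/R = 7752/3900000 = 1.98769 ms.
Per-hop propagation t_prop = 36000000/300000000 = 120 ms.
Pipeline fill: first packet needs 2·t_tx to clear all hops; remaining 103 packets each add one t_tx.
Total = (2+104-1)·t_tx + 2·t_prop = 105·1.98769 + 2·120 = 449 ms.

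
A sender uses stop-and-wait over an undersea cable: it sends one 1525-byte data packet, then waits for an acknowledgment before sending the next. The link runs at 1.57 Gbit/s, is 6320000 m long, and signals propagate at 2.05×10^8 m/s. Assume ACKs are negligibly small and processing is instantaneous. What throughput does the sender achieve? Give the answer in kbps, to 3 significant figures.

198 kbps

t_tx = L/R = 12200/1570000000 = 7.7707e-06 s.
t_prop = 6320000/2.05e+08 = 0.0308293 s; RTT = 0.0616585 s.
Cycle = t_tx + RTT = 0.0616663 s.
Throughput = L / cycle = 12200 / 0.0616663 = 198 kbps.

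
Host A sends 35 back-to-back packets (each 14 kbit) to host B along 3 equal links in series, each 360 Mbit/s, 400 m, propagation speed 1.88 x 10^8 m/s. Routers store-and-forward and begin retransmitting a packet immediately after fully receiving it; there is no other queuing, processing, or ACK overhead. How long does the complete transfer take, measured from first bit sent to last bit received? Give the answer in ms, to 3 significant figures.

1.45 ms

Per-hop transmission t_tx = L/R = 14000/360000000 = 0.0388889 ms.
Per-hop propagation t_prop = 400/188000000 = 0.00212766 ms.
Pipeline fill: first packet needs 3·t_tx to clear all hops; remaining 34 packets each add one t_tx.
Total = (3+35-1)·t_tx + 3·t_prop = 37·0.0388889 + 3·0.00212766 = 1.45 ms.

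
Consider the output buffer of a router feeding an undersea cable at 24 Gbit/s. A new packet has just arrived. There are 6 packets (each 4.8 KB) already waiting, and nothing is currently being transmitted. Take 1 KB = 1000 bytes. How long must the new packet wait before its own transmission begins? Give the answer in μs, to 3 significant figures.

Each queued packet: L/R = 38400/24000000000 = 1.6 μs.
6 queued → 9.6 μs.
Queuing delay = 9.60 μs.

9.60 μs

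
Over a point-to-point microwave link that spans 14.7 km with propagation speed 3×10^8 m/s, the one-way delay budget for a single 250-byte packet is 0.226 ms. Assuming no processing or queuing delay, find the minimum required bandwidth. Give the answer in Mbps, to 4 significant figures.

11.30 Mbps

L = 2000 bits.
Propagation delay = 14700 / 300000000 = 0.049 ms.
Transmission budget = 0.226 − 0.049 = 0.177 ms.
R ≥ L / t_tx = 2000 bits / 0.000177 s = 11.30 Mbps.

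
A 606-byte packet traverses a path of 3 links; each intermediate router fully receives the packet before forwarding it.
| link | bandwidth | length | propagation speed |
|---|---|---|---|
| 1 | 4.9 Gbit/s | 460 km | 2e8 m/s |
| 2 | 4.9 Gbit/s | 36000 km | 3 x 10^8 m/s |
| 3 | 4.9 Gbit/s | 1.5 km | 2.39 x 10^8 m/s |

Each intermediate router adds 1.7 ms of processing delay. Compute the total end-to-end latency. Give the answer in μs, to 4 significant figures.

L = 606 × 8 = 4848 bits.
Transmission delay per hop = L/R = 4848/4900000000 = 0.989388 μs; 3 hops → 2.96816 μs.
Propagation delays (d/s per hop): 2300, 120000, 6.27615 μs; sum = 122306 μs.
Processing at 2 router(s): 2 × 1.7 ms = 3400 μs.
End-to-end = 125700 μs.

125700 μs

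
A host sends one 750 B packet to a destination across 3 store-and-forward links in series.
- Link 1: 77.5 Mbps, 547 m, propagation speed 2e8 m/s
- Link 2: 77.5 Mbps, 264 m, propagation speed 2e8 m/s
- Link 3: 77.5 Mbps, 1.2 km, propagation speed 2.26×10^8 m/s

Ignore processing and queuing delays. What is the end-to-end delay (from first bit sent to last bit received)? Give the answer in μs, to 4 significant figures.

241.6 μs

L = 750 × 8 = 6000 bits.
Transmission delay per hop = L/R = 6000/77500000 = 77.4194 μs; 3 hops → 232.258 μs.
Propagation delays (d/s per hop): 2.735, 1.32, 5.30973 μs; sum = 9.36473 μs.
End-to-end = 241.6 μs.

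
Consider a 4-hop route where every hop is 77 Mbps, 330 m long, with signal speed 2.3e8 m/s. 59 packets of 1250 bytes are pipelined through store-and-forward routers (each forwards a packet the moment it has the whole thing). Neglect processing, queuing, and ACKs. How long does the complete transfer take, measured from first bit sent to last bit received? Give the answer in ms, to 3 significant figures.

Per-hop transmission t_tx = L/R = 10000/77000000 = 0.12987 ms.
Per-hop propagation t_prop = 330/2.3e+08 = 0.00143478 ms.
Pipeline fill: first packet needs 4·t_tx to clear all hops; remaining 58 packets each add one t_tx.
Total = (4+59-1)·t_tx + 4·t_prop = 62·0.12987 + 4·0.00143478 = 8.06 ms.

8.06 ms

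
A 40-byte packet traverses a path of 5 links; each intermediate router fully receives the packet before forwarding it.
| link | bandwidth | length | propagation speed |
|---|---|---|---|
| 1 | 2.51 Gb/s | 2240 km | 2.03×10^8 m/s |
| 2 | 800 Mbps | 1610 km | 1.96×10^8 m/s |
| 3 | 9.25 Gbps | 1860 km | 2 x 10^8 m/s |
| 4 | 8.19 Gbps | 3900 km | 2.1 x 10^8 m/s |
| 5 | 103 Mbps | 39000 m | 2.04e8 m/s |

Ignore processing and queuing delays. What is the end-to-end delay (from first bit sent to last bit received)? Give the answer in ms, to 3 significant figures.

47.3 ms

L = 40 × 8 = 320 bits.
Transmission delays (L/R per hop): 0.00012749, 0.0004, 3.45946e-05, 3.9072e-05, 0.0031068 ms; sum = 0.00370795 ms.
Propagation delays (d/s per hop): 11.0345, 8.21429, 9.3, 18.5714, 0.191176 ms; sum = 47.3114 ms.
End-to-end = 47.3 ms.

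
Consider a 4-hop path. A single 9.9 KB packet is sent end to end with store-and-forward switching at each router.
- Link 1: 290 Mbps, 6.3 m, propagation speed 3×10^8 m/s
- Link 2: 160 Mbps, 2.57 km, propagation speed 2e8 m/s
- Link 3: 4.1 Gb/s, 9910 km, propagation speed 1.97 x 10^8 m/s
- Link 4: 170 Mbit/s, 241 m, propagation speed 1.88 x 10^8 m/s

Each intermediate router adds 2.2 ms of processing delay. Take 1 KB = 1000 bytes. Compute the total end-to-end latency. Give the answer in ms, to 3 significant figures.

L = 79200 bits.
Transmission delays (L/R per hop): 0.273103, 0.495, 0.0193171, 0.465882 ms; sum = 1.2533 ms.
Propagation delays (d/s per hop): 2.1e-05, 0.01285, 50.3046, 0.00128191 ms; sum = 50.3187 ms.
Processing at 3 router(s): 3 × 2.2 ms = 6.6 ms.
End-to-end = 58.2 ms.

58.2 ms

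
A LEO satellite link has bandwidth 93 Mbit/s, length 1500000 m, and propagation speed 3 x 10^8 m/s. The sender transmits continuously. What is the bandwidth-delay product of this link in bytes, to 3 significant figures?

58100 bytes

Propagation delay = 1500000 / 300000000 = 0.005 s.
BDP = R × t_prop = 93000000 × 0.005 = 465000 bits.
In bytes: 465000/8 = 58100 bytes.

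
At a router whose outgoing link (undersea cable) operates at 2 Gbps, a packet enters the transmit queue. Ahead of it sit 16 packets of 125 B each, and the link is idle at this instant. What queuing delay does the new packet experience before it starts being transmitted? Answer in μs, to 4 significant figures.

Each queued packet: L/R = 1000/2000000000 = 0.5 μs.
16 queued → 8 μs.
Queuing delay = 8.000 μs.

8.000 μs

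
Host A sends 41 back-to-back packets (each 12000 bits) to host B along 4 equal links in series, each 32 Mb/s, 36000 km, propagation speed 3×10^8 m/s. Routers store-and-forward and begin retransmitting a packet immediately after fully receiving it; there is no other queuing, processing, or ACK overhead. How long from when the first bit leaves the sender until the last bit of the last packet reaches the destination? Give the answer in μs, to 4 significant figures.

Per-hop transmission t_tx = L/R = 12000/32000000 = 375 μs.
Per-hop propagation t_prop = 36000000/300000000 = 120000 μs.
Pipeline fill: first packet needs 4·t_tx to clear all hops; remaining 40 packets each add one t_tx.
Total = (4+41-1)·t_tx + 4·t_prop = 44·375 + 4·120000 = 496500 μs.

496500 μs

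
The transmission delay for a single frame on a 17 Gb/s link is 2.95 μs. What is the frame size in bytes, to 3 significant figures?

L = R × t_tx = 17000000000 b/s × 2.95e-06 s = 50150 bits.
In bytes: 50150 / 8 = 6270 bytes.

6270 bytes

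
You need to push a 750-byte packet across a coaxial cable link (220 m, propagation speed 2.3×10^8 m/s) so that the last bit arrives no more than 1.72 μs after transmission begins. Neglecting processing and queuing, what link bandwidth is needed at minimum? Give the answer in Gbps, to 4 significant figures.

L = 6000 bits.
Propagation delay = 220 / 2.3e+08 = 0.956522 μs.
Transmission budget = 1.72 − 0.956522 = 0.763478 μs.
R ≥ L / t_tx = 6000 bits / 7.63478e-07 s = 7.859 Gbps.

7.859 Gbps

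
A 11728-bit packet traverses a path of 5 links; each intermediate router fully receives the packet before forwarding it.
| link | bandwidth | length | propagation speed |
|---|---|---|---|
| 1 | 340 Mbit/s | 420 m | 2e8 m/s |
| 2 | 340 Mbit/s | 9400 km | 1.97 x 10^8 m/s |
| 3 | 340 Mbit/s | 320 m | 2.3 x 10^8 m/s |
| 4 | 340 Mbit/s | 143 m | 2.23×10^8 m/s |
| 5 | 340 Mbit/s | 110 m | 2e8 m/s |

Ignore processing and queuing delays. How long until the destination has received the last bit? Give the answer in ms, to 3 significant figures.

Transmission delay per hop = L/R = 11728/340000000 = 0.0344941 ms; 5 hops → 0.172471 ms.
Propagation delays (d/s per hop): 0.0021, 47.7157, 0.0013913, 0.000641256, 0.00055 ms; sum = 47.7204 ms.
End-to-end = 47.9 ms.

47.9 ms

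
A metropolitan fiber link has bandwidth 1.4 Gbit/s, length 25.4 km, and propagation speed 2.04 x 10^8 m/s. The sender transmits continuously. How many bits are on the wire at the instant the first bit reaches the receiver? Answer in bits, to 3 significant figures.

174000 bits

Propagation delay = 25400 / 204000000 = 0.00012451 s.
BDP = R × t_prop = 1400000000 × 0.00012451 = 174314 bits.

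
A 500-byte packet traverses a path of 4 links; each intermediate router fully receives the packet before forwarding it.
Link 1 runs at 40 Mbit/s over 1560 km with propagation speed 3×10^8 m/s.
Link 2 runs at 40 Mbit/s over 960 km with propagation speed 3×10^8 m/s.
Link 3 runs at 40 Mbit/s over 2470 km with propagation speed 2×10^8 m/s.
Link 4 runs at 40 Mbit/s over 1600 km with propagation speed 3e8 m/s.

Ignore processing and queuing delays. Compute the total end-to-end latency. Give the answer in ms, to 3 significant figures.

26.5 ms

L = 500 × 8 = 4000 bits.
Transmission delay per hop = L/R = 4000/40000000 = 0.1 ms; 4 hops → 0.4 ms.
Propagation delays (d/s per hop): 5.2, 3.2, 12.35, 5.33333 ms; sum = 26.0833 ms.
End-to-end = 26.5 ms.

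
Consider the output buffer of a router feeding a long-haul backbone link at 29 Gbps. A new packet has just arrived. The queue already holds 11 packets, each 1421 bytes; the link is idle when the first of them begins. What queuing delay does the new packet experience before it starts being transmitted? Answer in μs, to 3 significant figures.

4.31 μs

Each queued packet: L/R = 11368/29000000000 = 0.392 μs.
11 queued → 4.312 μs.
Queuing delay = 4.31 μs.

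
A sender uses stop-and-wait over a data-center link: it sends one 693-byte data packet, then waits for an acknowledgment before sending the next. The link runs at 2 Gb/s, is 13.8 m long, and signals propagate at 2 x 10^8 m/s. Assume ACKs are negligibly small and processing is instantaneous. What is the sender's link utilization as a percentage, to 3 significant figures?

95.3 %

t_tx = L/R = 5544/2000000000 = 2.772e-06 s.
t_prop = 13.8/200000000 = 6.9e-08 s; RTT = 1.38e-07 s.
Cycle = t_tx + RTT = 2.91e-06 s.
Utilization = t_tx / cycle = 2.772e-06/2.91e-06 = 95.3 %.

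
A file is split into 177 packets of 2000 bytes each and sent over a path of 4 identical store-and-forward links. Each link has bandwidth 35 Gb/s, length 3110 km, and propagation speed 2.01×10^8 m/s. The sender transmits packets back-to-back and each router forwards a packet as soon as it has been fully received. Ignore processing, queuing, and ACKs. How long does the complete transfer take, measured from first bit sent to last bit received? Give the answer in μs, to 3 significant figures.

62000 μs

Per-hop transmission t_tx = L/R = 16000/35000000000 = 0.457143 μs.
Per-hop propagation t_prop = 3110000/2.01e+08 = 15472.6 μs.
Pipeline fill: first packet needs 4·t_tx to clear all hops; remaining 176 packets each add one t_tx.
Total = (4+177-1)·t_tx + 4·t_prop = 180·0.457143 + 4·15472.6 = 62000 μs.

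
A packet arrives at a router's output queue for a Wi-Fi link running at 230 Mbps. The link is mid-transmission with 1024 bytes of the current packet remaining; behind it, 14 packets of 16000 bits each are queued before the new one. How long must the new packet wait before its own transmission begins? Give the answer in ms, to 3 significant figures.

1.01 ms

Each queued packet: L/R = 16000/230000000 = 0.0695652 ms.
14 queued → 0.973913 ms.
Plus remaining 8192 bits of current packet: 0.0356174 ms.
Queuing delay = 1.01 ms.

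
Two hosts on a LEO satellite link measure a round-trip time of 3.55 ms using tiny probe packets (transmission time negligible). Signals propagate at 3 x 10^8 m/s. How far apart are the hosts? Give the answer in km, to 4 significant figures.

One-way propagation = RTT/2 = 1.775 ms.
d = s × t = 300000000 × 0.001775 = 532.5 km.

532.5 km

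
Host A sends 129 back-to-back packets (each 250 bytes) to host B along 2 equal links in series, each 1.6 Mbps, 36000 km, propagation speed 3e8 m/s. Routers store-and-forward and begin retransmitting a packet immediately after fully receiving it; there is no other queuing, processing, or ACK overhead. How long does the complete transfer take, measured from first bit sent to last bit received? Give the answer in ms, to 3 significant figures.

403 ms

Per-hop transmission t_tx = L/R = 2000/1600000 = 1.25 ms.
Per-hop propagation t_prop = 36000000/300000000 = 120 ms.
Pipeline fill: first packet needs 2·t_tx to clear all hops; remaining 128 packets each add one t_tx.
Total = (2+129-1)·t_tx + 2·t_prop = 130·1.25 + 2·120 = 403 ms.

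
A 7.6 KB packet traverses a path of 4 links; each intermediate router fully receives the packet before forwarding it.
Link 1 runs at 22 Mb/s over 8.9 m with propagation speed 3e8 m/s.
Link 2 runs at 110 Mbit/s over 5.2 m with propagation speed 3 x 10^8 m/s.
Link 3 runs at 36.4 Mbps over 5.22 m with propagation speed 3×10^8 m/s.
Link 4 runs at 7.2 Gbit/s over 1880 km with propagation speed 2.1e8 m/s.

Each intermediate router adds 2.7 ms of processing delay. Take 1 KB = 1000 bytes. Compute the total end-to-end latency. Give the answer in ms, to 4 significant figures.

22.05 ms

L = 60800 bits.
Transmission delays (L/R per hop): 2.76364, 0.552727, 1.67033, 0.00844444 ms; sum = 4.99514 ms.
Propagation delays (d/s per hop): 2.96667e-05, 1.73333e-05, 1.74e-05, 8.95238 ms; sum = 8.95245 ms.
Processing at 3 router(s): 3 × 2.7 ms = 8.1 ms.
End-to-end = 22.05 ms.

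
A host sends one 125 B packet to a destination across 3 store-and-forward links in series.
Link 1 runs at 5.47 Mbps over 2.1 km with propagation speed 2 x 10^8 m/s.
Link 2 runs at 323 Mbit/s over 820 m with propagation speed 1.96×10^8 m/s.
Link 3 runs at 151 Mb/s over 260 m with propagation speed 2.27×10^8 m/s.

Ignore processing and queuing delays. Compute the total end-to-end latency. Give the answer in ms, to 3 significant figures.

L = 125 × 8 = 1000 bits.
Transmission delays (L/R per hop): 0.182815, 0.00309598, 0.00662252 ms; sum = 0.192534 ms.
Propagation delays (d/s per hop): 0.0105, 0.00418367, 0.00114537 ms; sum = 0.015829 ms.
End-to-end = 0.208 ms.

0.208 ms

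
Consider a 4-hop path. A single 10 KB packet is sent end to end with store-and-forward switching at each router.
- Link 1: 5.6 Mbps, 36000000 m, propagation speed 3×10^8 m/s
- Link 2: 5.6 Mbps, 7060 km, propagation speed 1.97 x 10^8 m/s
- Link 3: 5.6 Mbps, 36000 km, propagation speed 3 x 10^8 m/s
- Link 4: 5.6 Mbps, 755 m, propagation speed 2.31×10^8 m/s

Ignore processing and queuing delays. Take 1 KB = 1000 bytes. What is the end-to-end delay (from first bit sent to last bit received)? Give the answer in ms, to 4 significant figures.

333.0 ms

L = 80000 bits.
Transmission delay per hop = L/R = 80000/5600000 = 14.2857 ms; 4 hops → 57.1429 ms.
Propagation delays (d/s per hop): 120, 35.8376, 120, 0.0032684 ms; sum = 275.841 ms.
End-to-end = 333.0 ms.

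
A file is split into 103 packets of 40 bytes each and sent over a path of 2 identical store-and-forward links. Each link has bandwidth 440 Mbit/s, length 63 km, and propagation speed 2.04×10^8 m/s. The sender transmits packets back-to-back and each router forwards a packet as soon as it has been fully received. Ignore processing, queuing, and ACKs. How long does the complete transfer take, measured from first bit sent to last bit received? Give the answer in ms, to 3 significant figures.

Per-hop transmission t_tx = L/R = 320/440000000 = 0.000727273 ms.
Per-hop propagation t_prop = 63000/204000000 = 0.308824 ms.
Pipeline fill: first packet needs 2·t_tx to clear all hops; remaining 102 packets each add one t_tx.
Total = (2+103-1)·t_tx + 2·t_prop = 104·0.000727273 + 2·0.308824 = 0.693 ms.

0.693 ms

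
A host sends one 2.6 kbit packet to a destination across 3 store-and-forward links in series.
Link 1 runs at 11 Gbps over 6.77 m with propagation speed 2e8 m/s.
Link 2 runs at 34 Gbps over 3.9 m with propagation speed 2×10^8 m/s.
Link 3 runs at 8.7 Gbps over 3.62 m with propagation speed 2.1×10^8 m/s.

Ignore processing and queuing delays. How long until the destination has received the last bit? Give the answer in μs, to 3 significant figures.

0.682 μs

L = 2600 bits.
Transmission delays (L/R per hop): 0.236364, 0.0764706, 0.298851 μs; sum = 0.611685 μs.
Propagation delays (d/s per hop): 0.03385, 0.0195, 0.0172381 μs; sum = 0.0705881 μs.
End-to-end = 0.682 μs.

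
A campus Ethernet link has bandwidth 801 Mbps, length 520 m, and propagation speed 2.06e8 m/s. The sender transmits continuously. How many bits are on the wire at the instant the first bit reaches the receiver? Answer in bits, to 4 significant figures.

2022 bits

Propagation delay = 520 / 206000000 = 2.52427e-06 s.
BDP = R × t_prop = 801000000 × 2.52427e-06 = 2021.94 bits.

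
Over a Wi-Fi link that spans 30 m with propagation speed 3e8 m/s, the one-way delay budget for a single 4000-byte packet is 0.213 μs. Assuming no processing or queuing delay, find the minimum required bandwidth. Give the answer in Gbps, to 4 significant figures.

283.2 Gbps

L = 32000 bits.
Propagation delay = 30 / 300000000 = 0.1 μs.
Transmission budget = 0.213 − 0.1 = 0.113 μs.
R ≥ L / t_tx = 32000 bits / 1.13e-07 s = 283.2 Gbps.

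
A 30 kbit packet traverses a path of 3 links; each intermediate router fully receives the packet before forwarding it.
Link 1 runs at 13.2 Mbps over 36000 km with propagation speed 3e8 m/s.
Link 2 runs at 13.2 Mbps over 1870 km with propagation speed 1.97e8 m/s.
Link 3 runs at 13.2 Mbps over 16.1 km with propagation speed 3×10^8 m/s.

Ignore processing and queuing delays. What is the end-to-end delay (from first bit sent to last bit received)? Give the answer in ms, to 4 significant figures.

L = 30000 bits.
Transmission delay per hop = L/R = 30000/13200000 = 2.27273 ms; 3 hops → 6.81818 ms.
Propagation delays (d/s per hop): 120, 9.49239, 0.0536667 ms; sum = 129.546 ms.
End-to-end = 136.4 ms.

136.4 ms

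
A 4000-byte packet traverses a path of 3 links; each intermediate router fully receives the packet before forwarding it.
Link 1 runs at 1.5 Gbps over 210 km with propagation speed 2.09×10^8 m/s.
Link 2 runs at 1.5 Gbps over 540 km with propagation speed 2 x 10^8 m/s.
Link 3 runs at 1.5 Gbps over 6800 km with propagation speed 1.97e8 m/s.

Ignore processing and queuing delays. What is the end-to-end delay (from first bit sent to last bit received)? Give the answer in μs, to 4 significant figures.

L = 4000 × 8 = 32000 bits.
Transmission delay per hop = L/R = 32000/1500000000 = 21.3333 μs; 3 hops → 64 μs.
Propagation delays (d/s per hop): 1004.78, 2700, 34517.8 μs; sum = 38222.6 μs.
End-to-end = 38290 μs.

38290 μs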